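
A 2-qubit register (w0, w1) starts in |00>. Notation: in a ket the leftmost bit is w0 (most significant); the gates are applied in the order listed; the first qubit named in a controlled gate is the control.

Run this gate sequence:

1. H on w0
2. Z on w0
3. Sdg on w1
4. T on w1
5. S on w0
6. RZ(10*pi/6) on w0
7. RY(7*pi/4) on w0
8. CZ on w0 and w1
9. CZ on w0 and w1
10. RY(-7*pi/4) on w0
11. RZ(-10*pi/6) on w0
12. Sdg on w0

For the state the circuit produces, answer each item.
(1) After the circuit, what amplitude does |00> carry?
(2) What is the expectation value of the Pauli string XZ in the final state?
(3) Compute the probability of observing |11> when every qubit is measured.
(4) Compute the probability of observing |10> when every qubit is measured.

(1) The amplitude on |00> is sqrt(2)/2.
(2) The expectation value of XZ is -1.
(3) A full measurement returns |11> with probability 0.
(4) A full measurement returns |10> with probability 1/2.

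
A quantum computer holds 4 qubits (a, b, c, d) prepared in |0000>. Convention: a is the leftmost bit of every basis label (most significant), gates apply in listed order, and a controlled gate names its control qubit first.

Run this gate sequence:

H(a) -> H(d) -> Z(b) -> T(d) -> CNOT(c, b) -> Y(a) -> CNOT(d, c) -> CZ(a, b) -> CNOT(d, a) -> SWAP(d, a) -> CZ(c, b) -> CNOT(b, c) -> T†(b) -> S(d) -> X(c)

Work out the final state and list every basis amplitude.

The final amplitudes are -I/2 on |0010>, -1/2 on |0011>, exp(3*I*pi/4)/2 on |1000>, exp(I*pi/4)/2 on |1001>, and 0 on every other basis state.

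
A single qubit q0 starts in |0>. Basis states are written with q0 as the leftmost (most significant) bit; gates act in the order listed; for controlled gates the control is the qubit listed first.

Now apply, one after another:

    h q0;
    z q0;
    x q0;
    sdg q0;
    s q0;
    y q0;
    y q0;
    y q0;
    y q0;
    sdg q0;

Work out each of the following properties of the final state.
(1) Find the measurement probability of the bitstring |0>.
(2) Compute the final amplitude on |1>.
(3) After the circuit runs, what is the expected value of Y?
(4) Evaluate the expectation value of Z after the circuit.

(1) A full measurement returns |0> with probability 1/2.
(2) |1> carries amplitude -sqrt(2)*I/2 in the final state.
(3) In the final state, Y has expectation 1.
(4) In the final state, Z has expectation 0.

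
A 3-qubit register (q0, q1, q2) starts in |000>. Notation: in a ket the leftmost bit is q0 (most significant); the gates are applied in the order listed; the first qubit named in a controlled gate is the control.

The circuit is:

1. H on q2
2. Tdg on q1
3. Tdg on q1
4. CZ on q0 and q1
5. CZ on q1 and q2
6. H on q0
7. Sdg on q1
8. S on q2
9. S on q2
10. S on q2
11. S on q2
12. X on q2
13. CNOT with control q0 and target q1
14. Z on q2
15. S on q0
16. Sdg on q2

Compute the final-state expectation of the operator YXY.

The observable YXY averages to 1. Key observation: steps 8-11 multiply out to the identity, so the circuit reduces to the remaining gates.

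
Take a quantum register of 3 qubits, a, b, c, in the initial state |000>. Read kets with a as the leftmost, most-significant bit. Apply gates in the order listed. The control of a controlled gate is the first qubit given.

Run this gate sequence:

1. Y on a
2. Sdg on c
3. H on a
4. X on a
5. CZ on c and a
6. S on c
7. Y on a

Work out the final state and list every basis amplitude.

After the circuit, the state carries amplitude sqrt(2)/2 on |000>, sqrt(2)/2 on |100>, and 0 on every other basis state.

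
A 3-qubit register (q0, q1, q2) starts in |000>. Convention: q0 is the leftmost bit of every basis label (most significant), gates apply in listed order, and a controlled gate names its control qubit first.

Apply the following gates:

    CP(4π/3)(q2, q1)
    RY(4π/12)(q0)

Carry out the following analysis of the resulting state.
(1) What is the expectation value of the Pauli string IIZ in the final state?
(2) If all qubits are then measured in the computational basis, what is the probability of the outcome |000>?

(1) In the final state, IIZ has expectation 1.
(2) A full measurement returns |000> with probability 3/4.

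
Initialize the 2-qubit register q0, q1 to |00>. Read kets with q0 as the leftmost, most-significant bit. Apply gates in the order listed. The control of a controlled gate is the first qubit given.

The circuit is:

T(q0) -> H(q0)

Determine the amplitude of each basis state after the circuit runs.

The resulting statevector has amplitude sqrt(2)/2 on |00>, 0 on |01>, sqrt(2)/2 on |10>, 0 on |11>.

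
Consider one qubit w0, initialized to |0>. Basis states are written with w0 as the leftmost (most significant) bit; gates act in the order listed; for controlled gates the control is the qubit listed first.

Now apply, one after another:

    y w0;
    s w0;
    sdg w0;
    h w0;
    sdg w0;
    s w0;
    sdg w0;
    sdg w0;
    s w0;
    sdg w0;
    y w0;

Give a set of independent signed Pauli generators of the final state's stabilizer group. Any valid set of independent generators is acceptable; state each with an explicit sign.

The stabilizer group can be generated by -X, among other valid generating sets.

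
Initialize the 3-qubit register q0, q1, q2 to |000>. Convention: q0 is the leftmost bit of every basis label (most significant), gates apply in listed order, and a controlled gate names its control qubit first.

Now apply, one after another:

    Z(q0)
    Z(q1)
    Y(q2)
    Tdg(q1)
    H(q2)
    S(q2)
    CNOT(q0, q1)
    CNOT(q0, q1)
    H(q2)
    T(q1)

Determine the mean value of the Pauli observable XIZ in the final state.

In the final state, XIZ has expectation 0.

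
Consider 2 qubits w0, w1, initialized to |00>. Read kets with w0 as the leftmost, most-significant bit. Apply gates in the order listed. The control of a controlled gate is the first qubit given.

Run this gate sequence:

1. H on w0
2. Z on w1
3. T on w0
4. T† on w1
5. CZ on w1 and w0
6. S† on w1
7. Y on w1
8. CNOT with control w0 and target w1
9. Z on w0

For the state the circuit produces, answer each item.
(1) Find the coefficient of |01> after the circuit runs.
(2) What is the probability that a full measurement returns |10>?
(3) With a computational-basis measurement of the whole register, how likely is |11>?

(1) |01> carries amplitude sqrt(2)*I/2 in the final state.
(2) The probability of measuring |10> is 1/2.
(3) A full measurement returns |11> with probability 0.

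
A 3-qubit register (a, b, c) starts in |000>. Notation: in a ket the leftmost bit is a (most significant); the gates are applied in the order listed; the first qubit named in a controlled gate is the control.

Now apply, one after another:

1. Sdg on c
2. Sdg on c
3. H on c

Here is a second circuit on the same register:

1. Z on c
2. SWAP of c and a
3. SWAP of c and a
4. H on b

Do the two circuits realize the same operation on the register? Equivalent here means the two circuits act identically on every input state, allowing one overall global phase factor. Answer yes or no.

No: there is an input state on which the two circuits produce genuinely different outputs (not merely differing by a phase).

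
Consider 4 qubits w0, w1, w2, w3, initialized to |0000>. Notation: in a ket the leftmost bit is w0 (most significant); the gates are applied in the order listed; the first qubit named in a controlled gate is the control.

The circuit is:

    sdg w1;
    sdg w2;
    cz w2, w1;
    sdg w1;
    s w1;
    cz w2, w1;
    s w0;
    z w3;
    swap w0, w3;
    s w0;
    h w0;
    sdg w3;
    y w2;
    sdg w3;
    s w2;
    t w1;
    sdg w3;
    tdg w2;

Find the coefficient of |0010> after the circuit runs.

|0010> carries amplitude sqrt(2)*exp(3*I*pi/4)/2 in the final state.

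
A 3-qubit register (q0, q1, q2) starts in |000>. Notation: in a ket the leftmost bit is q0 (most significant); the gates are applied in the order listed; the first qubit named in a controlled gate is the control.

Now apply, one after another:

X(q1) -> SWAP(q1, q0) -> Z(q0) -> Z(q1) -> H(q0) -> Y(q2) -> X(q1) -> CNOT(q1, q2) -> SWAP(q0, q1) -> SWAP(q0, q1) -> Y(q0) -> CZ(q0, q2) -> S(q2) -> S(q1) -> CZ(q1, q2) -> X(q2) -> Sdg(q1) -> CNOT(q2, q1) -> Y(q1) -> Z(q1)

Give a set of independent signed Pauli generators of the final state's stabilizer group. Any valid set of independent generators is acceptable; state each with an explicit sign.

One valid set of independent stabilizer generators is +XII, -IZI, -IIZ (any independent generating set of the same group is equally correct).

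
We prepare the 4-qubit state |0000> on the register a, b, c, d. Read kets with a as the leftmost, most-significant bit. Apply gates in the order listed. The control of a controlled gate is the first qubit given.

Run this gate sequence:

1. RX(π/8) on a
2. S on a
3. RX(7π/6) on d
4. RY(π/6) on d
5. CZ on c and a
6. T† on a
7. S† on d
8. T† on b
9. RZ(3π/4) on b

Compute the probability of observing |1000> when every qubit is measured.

The probability of measuring |1000> is sin(pi/16)**2/8.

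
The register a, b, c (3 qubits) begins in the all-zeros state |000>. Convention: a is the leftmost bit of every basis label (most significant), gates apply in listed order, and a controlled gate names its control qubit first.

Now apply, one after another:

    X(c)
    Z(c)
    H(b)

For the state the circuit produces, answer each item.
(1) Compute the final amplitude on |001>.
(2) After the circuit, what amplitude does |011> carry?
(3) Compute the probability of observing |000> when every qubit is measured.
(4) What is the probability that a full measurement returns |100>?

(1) The final state's coefficient on |001> equals -sqrt(2)/2.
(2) |011> carries amplitude -sqrt(2)/2 in the final state.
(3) The probability of measuring |000> is 0.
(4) A full measurement returns |100> with probability 0.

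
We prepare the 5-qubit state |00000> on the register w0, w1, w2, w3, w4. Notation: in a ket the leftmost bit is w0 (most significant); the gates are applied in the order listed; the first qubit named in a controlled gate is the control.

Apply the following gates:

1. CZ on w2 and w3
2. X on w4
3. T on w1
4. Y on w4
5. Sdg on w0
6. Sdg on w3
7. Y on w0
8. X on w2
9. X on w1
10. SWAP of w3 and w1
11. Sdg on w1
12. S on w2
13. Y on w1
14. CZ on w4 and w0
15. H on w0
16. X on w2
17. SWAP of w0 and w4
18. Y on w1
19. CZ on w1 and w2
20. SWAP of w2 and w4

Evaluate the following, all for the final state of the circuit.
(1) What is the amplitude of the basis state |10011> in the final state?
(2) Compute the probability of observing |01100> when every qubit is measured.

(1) |10011> carries amplitude 0 in the final state.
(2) The probability of measuring |01100> is 0.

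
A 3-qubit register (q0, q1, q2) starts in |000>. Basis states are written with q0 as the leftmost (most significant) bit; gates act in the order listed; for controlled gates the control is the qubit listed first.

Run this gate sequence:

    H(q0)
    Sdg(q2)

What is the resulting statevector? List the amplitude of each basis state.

After the circuit, the state carries amplitude sqrt(2)/2 on |000>, sqrt(2)/2 on |100>, and 0 on every other basis state.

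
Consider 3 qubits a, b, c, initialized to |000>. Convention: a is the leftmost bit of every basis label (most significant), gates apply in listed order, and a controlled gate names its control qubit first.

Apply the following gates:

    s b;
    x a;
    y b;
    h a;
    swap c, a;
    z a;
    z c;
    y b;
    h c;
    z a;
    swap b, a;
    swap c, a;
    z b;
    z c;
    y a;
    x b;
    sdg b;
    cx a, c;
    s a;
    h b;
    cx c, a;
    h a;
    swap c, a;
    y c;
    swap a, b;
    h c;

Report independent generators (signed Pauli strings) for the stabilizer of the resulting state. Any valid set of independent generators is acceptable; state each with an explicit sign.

The stabilizer group can be generated by -XII, -IZI, -IIZ, among other valid generating sets.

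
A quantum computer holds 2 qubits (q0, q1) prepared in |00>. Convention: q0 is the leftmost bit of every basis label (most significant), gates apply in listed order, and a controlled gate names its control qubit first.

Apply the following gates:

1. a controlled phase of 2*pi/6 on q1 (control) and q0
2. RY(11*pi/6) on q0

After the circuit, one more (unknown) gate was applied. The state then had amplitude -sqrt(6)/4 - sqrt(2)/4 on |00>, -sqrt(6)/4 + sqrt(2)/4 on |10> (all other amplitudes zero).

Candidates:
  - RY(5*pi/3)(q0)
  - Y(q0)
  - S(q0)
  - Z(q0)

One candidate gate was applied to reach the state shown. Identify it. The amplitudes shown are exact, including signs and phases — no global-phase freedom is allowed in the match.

It was Z(q0) that produced the state shown.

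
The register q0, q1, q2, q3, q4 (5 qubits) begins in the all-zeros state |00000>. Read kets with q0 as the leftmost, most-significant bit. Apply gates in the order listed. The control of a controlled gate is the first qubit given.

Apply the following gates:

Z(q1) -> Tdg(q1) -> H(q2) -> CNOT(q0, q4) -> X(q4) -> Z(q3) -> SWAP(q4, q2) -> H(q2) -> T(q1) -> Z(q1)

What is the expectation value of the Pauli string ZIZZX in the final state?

The observable ZIZZX averages to 0.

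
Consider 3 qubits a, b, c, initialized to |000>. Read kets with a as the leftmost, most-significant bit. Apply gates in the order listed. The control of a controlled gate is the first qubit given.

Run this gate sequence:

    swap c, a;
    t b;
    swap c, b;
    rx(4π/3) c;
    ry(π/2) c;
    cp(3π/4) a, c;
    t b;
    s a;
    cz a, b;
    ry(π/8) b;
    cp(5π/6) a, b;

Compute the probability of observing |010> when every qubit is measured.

A full measurement returns |010> with probability sin(pi/16)**2/2.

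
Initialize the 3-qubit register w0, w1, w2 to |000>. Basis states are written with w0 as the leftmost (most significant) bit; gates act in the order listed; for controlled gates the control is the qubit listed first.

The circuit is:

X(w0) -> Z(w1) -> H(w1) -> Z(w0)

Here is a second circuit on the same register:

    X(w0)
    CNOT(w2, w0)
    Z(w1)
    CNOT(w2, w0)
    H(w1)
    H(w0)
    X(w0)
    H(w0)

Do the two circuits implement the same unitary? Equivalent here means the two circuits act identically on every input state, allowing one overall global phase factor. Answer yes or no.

Yes, they are equivalent — the unitaries differ by at most a global phase.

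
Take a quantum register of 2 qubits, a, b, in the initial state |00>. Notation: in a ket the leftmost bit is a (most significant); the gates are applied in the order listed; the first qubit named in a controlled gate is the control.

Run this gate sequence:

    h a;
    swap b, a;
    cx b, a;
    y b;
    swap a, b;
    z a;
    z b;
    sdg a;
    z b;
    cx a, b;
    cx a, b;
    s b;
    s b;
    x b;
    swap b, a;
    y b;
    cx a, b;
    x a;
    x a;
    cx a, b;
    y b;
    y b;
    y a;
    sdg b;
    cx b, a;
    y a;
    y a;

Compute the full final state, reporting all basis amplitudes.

The resulting statevector has amplitude sqrt(2)/2 on |00>, -sqrt(2)/2 on |01>, 0 on |10>, 0 on |11>. Key observation: steps 16-21 multiply out to the identity, so the circuit reduces to the remaining gates.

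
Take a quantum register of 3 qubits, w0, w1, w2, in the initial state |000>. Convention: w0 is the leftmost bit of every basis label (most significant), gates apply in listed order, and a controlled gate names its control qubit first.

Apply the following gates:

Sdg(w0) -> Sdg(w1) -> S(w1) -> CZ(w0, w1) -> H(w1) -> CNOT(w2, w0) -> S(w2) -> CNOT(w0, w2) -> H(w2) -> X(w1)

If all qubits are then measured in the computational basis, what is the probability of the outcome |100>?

The probability of measuring |100> is 0.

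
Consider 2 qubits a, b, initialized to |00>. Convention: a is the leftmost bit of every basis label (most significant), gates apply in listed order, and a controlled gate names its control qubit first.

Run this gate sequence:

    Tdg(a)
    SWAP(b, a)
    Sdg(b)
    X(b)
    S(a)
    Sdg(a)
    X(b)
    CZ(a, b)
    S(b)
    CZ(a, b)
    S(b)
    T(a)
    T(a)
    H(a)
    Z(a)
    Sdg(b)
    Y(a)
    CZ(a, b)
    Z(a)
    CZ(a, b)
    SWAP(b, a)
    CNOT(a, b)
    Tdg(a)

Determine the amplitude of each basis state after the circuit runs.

After the circuit, the state carries amplitude sqrt(2)*I/2 on |00>, -sqrt(2)*I/2 on |01>, 0 on |10>, 0 on |11>. Key observation: the block from step 4 through step 7 cancels to the identity and can be dropped.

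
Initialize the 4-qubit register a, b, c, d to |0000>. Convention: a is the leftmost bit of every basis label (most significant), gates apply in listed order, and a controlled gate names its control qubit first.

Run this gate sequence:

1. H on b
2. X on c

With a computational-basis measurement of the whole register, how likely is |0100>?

A full measurement returns |0100> with probability 0.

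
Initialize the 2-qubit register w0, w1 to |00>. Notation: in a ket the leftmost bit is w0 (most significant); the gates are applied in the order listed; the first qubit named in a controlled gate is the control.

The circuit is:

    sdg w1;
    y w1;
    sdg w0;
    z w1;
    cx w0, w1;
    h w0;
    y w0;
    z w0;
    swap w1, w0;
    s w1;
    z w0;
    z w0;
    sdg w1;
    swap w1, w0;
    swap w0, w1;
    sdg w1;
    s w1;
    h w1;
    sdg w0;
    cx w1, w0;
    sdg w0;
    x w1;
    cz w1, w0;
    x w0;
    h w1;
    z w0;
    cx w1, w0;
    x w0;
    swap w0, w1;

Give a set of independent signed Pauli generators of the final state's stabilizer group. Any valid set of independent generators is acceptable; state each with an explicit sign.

One valid set of independent stabilizer generators is -XX, -ZZ (any independent generating set of the same group is equally correct). Key observation: the block from step 9 through step 14 cancels to the identity and can be dropped.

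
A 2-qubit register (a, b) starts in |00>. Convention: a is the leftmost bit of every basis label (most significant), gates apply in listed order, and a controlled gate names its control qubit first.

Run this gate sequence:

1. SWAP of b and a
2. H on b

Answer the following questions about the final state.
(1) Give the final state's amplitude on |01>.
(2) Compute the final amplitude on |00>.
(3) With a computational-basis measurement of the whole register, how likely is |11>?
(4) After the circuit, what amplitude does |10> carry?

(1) The final state's coefficient on |01> equals sqrt(2)/2.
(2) The final state's coefficient on |00> equals sqrt(2)/2.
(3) A full measurement returns |11> with probability 0.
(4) |10> carries amplitude 0 in the final state.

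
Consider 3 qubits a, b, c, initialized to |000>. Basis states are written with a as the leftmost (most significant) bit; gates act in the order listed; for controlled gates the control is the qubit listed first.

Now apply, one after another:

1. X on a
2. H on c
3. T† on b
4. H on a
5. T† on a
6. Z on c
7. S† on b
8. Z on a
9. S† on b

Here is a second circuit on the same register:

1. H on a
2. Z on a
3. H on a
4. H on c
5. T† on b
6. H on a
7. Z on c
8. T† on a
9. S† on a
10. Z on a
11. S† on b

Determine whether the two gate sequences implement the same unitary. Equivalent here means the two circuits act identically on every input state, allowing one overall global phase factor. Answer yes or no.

No, they are not equivalent — no single phase factor reconciles the two unitaries.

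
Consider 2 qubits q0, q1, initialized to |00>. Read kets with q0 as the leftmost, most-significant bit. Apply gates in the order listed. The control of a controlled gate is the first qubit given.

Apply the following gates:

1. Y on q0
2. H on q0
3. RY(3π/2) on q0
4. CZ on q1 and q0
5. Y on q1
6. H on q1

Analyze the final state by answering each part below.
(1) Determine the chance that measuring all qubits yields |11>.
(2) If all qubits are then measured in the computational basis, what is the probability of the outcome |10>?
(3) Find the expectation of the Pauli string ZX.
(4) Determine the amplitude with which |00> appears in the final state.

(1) A full measurement returns |11> with probability 1/2.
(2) A full measurement returns |10> with probability 1/2.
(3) In the final state, ZX has expectation 1.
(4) |00> carries amplitude 0 in the final state.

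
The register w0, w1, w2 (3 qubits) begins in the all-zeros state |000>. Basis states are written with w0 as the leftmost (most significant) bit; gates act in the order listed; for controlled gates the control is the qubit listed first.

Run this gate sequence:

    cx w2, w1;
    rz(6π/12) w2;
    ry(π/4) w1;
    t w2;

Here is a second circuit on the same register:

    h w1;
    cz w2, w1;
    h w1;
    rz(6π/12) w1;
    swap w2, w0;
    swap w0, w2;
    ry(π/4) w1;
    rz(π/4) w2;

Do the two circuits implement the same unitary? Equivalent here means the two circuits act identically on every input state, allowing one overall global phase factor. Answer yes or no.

No — the two circuits implement different unitaries, even allowing a global phase.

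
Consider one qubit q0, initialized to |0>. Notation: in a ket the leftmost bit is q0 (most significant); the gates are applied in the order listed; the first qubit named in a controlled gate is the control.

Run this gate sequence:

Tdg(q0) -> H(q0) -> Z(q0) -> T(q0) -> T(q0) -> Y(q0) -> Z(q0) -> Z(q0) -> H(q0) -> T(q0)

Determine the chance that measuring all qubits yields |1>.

A full measurement returns |1> with probability 1/2.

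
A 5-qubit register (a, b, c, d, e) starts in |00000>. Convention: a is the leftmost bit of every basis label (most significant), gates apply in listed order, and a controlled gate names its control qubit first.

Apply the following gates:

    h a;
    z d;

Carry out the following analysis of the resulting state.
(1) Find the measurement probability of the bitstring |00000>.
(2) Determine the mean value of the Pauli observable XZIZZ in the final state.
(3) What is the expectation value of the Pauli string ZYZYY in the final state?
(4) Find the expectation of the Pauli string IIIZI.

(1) The probability of measuring |00000> is 1/2.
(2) In the final state, XZIZZ has expectation 1.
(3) The observable ZYZYY averages to 0.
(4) In the final state, IIIZI has expectation 1.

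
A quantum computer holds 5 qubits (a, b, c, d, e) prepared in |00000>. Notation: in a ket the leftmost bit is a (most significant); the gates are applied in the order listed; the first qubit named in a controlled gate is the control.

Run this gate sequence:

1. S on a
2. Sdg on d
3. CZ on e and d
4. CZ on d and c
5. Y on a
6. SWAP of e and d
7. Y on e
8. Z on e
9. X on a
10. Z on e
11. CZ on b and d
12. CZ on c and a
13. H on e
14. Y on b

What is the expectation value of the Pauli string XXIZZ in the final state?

In the final state, XXIZZ has expectation 0.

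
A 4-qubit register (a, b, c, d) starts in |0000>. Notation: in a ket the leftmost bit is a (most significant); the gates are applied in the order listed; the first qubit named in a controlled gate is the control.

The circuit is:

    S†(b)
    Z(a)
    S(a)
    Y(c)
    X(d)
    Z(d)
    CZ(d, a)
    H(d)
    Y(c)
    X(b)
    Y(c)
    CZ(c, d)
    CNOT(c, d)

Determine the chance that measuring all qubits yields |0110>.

The probability of measuring |0110> is 1/2.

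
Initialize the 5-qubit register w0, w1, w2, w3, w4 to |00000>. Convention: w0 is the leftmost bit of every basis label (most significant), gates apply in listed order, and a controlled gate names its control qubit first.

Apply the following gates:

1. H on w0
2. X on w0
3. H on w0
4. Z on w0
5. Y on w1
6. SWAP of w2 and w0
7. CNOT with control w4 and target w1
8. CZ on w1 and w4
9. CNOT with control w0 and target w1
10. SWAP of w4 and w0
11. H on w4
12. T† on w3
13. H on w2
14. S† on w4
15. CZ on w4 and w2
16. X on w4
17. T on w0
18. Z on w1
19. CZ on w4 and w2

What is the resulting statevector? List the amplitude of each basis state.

The resulting statevector has amplitude -1/2 on |01000>, -I/2 on |01001>, 1/2 on |01100>, I/2 on |01101>, and 0 on every other basis state. Key observation: steps 1-4 multiply out to the identity, so the circuit reduces to the remaining gates.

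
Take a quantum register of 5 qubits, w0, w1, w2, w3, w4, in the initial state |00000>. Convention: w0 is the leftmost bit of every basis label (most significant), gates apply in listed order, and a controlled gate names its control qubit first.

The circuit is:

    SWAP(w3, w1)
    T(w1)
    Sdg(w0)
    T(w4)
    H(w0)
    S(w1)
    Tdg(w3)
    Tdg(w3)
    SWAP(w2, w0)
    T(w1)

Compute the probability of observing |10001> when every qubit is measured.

A full measurement returns |10001> with probability 0.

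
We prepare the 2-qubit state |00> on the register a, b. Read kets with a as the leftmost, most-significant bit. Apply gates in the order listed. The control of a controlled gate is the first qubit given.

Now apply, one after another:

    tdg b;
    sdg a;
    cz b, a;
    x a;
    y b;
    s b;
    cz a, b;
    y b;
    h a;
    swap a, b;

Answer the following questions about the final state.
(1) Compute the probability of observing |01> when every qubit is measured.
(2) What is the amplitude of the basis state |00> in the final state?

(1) A full measurement returns |01> with probability 1/2.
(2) The amplitude on |00> is -sqrt(2)*I/2.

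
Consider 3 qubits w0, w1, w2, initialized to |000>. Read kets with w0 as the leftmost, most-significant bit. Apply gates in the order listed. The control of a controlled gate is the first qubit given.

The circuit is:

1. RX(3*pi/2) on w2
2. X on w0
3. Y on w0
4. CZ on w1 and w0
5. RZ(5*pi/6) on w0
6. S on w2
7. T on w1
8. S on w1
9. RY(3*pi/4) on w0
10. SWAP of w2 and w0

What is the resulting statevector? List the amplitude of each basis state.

The final amplitudes are sqrt(4 - 2*sqrt(2))*exp(I*pi/12)/4 on |000>, sqrt(2*sqrt(2) + 4)*exp(I*pi/12)/4 on |001>, 0 on |010>, 0 on |011>, -sqrt(4 - 2*sqrt(2))*exp(I*pi/12)/4 on |100>, -sqrt(2*sqrt(2) + 4)*exp(I*pi/12)/4 on |101>, 0 on |110>, 0 on |111>.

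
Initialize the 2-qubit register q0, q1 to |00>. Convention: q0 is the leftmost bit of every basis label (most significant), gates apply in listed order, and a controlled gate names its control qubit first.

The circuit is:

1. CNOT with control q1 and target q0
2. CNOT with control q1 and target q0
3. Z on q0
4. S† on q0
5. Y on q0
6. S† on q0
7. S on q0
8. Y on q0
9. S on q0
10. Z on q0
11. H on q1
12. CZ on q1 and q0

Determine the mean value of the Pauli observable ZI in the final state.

In the final state, ZI has expectation 1. Key observation: the block from step 3 through step 10 cancels to the identity and can be dropped.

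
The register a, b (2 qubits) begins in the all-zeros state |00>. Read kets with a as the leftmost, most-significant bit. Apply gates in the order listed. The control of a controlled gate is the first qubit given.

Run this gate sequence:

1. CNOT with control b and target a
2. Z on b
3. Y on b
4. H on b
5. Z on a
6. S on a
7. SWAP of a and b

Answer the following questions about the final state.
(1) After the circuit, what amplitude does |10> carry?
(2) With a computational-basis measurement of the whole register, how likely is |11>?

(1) The final state's coefficient on |10> equals -sqrt(2)*I/2.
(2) The probability of measuring |11> is 0.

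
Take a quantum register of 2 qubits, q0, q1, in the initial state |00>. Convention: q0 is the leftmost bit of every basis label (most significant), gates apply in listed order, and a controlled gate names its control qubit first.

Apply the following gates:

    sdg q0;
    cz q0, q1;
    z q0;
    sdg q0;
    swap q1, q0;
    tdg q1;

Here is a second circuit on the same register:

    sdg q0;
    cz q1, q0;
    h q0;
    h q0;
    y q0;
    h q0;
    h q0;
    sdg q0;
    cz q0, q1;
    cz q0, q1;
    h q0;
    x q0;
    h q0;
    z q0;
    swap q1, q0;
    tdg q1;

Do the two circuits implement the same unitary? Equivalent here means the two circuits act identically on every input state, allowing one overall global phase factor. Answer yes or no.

No: there is an input state on which the two circuits produce genuinely different outputs (not merely differing by a phase).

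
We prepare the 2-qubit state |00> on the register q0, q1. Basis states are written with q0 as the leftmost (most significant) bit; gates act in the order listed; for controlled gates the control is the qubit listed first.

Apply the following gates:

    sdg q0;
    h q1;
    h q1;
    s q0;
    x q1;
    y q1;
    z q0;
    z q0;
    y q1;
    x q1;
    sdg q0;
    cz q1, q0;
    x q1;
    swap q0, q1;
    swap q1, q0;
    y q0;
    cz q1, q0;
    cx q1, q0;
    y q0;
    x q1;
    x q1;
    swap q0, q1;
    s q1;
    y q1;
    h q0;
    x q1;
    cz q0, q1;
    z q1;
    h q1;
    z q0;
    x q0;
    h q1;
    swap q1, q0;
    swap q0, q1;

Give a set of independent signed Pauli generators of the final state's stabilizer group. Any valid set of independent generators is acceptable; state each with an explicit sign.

The final state is stabilized by the group generated by -XI, -IZ; other independent generating sets are equally valid.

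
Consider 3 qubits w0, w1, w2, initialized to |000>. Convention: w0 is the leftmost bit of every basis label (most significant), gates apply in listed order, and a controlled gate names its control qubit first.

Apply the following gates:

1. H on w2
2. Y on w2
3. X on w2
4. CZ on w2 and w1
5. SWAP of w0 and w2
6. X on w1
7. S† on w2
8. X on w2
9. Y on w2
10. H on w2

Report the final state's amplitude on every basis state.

The resulting statevector has amplitude 0 on |000>, 0 on |001>, 1/2 on |010>, 1/2 on |011>, 0 on |100>, 0 on |101>, -1/2 on |110>, -1/2 on |111>.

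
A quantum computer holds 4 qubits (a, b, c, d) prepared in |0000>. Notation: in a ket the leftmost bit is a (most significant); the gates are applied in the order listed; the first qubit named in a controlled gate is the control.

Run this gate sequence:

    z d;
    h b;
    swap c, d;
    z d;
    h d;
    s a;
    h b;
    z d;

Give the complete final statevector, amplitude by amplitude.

The resulting statevector has amplitude sqrt(2)/2 on |0000>, -sqrt(2)/2 on |0001>, and 0 on every other basis state.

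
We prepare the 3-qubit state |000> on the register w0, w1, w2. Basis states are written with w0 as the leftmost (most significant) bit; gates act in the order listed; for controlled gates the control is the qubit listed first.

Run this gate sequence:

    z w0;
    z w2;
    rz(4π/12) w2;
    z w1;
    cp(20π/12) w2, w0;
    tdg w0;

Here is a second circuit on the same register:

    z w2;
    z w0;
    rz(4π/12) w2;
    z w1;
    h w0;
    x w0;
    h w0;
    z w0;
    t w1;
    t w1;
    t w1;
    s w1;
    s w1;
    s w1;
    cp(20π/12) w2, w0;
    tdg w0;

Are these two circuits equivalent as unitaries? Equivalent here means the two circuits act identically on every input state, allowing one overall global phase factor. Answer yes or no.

No — the two circuits implement different unitaries, even allowing a global phase.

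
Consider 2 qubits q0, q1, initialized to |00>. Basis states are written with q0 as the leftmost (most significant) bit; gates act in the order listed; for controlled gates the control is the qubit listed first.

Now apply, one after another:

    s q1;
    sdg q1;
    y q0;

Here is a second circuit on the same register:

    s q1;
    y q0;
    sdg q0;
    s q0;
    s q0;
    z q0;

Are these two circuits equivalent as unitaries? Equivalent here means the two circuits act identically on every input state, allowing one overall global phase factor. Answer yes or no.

No, they are not equivalent — no single phase factor reconciles the two unitaries.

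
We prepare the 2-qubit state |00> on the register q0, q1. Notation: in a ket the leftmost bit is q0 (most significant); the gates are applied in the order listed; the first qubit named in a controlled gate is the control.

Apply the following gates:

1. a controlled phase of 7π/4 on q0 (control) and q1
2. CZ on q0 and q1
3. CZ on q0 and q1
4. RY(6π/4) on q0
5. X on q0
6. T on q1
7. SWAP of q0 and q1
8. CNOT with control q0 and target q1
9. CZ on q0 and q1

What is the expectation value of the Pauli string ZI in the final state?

The expectation value of ZI is 1. Key observation: the block from step 2 through step 3 cancels to the identity and can be dropped.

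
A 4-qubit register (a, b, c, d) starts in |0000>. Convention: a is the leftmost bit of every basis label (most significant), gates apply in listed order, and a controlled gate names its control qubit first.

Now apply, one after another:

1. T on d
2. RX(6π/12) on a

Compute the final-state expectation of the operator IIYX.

The expectation value of IIYX is 0.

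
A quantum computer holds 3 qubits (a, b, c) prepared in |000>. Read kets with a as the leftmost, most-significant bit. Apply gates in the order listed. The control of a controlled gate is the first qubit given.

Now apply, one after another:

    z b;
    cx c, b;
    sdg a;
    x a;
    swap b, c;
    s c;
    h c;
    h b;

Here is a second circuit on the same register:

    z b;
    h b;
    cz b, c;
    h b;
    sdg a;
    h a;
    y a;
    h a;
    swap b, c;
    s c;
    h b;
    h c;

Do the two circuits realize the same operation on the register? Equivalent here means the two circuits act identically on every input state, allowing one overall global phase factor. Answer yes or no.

No: there is an input state on which the two circuits produce genuinely different outputs (not merely differing by a phase).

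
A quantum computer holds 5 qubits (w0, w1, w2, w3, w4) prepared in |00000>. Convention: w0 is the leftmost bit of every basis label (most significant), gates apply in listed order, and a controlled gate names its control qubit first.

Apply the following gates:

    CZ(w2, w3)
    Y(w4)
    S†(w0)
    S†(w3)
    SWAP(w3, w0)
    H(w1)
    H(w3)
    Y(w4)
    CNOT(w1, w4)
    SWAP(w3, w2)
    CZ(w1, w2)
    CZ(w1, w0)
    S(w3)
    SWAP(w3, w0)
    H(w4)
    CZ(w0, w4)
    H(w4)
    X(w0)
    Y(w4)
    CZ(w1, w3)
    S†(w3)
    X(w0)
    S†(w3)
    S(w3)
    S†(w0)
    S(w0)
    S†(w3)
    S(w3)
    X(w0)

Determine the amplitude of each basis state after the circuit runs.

The final amplitudes are I/2 on |10001>, I/2 on |10101>, -I/2 on |11000>, I/2 on |11100>, and 0 on every other basis state. Key observation: the block from step 22 through step 29 cancels to the identity and can be dropped.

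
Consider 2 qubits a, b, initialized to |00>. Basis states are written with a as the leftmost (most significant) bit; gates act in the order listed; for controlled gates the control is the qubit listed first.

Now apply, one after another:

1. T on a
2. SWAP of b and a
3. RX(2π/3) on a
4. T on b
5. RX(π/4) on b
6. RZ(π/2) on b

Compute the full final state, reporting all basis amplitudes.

The final amplitudes are -sqrt(sqrt(2) + 2)*exp(3*I*pi/4)/4 on |00>, -sqrt(2 - sqrt(2))*exp(3*I*pi/4)/4 on |01>, -sqrt(3*sqrt(2) + 6)*exp(I*pi/4)/4 on |10>, -sqrt(6 - 3*sqrt(2))*exp(I*pi/4)/4 on |11>.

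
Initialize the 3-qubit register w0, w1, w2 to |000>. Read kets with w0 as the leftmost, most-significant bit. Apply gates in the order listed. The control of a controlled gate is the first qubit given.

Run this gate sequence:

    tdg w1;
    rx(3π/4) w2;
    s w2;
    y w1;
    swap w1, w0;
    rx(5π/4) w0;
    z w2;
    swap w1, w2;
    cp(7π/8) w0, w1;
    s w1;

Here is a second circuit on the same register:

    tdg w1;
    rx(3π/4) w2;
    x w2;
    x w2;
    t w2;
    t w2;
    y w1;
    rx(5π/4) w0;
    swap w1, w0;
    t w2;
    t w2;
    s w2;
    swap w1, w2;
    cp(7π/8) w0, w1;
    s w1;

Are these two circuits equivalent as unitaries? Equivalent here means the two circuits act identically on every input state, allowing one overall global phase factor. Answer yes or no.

No — the two circuits implement different unitaries, even allowing a global phase.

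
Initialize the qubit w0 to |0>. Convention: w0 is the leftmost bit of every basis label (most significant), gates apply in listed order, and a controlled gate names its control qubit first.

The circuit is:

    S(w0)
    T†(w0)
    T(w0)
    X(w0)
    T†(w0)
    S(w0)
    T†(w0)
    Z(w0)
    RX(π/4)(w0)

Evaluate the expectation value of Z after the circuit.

The expectation value of Z is -sqrt(2)/2.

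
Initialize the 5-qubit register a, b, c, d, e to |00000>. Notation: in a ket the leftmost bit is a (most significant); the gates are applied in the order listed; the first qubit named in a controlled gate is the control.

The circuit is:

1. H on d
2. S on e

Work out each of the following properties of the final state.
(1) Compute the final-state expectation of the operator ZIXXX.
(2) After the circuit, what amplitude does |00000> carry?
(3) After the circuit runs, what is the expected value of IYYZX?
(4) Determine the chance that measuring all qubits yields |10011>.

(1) The observable ZIXXX averages to 0.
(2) |00000> carries amplitude sqrt(2)/2 in the final state.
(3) The observable IYYZX averages to 0.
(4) Outcome |10011> occurs with probability 0.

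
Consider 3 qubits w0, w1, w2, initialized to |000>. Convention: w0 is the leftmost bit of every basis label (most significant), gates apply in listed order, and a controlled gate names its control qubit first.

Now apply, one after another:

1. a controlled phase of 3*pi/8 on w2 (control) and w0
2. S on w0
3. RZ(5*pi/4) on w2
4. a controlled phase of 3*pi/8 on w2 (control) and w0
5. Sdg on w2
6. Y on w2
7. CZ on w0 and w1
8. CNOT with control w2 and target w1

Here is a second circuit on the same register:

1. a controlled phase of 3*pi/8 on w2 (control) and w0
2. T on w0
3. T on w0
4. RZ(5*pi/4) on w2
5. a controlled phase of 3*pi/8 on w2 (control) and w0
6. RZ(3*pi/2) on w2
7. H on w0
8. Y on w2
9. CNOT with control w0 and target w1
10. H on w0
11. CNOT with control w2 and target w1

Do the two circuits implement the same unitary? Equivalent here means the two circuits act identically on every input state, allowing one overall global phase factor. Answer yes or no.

No: there is an input state on which the two circuits produce genuinely different outputs (not merely differing by a phase).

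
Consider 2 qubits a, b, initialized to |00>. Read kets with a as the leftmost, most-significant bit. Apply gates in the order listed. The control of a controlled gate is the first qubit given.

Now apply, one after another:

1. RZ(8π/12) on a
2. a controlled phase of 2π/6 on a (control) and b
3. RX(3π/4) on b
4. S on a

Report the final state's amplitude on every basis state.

After the circuit, the state carries amplitude -sqrt(2 - sqrt(2))*exp(2*I*pi/3)/2 on |00>, -sqrt(sqrt(2) + 2)*exp(I*pi/6)/2 on |01>, 0 on |10>, 0 on |11>.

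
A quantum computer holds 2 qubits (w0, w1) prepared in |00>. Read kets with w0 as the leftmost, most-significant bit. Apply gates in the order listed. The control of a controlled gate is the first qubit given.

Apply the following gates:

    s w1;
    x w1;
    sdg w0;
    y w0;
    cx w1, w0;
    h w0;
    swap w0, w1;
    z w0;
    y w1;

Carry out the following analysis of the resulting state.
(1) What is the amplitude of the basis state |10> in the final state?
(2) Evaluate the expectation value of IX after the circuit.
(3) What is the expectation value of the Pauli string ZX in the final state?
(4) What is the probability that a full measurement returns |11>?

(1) The final state's coefficient on |10> equals -sqrt(2)/2.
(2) The observable IX averages to -1.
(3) The observable ZX averages to 1.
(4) A full measurement returns |11> with probability 1/2.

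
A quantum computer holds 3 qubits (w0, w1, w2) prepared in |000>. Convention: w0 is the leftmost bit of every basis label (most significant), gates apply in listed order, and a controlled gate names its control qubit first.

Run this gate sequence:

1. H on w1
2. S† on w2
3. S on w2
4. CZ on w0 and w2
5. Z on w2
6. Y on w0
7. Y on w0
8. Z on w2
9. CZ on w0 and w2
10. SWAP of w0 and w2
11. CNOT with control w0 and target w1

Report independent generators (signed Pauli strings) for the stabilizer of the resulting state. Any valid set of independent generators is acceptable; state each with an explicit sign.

One valid set of independent stabilizer generators is +IXI, +ZII, +IIZ (any independent generating set of the same group is equally correct). Key observation: steps 4-9 multiply out to the identity, so the circuit reduces to the remaining gates.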